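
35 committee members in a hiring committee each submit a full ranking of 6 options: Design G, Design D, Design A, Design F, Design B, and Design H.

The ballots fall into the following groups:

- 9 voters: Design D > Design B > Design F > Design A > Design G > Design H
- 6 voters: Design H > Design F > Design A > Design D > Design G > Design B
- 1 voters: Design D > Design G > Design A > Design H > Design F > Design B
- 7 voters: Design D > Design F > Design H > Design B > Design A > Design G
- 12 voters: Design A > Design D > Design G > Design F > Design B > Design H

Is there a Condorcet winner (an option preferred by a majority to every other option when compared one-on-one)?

No

Head-to-head results (35 voters total):
Design G vs Design D: Design D wins 35–0.
Design G vs Design A: Design A wins 34–1.
Design G vs Design F: Design F wins 22–13.
Design G vs Design B: Design G wins 19–16.
Design G vs Design H: Design G wins 22–13.
Design D vs Design A: Design A wins 18–17.
Design D vs Design F: Design D wins 29–6.
Design D vs Design B: Design D wins 35–0.
Design D vs Design H: Design D wins 29–6.
Design A vs Design F: Design F wins 22–13.
Design A vs Design B: Design A wins 19–16.
Design A vs Design H: Design A wins 22–13.
Design F vs Design B: Design F wins 26–9.
Design F vs Design H: Design F wins 28–7.
Design B vs Design H: Design B wins 21–14.
No candidate beats all others: Design D beats Design F beats Design A beats Design D, a majority cycle.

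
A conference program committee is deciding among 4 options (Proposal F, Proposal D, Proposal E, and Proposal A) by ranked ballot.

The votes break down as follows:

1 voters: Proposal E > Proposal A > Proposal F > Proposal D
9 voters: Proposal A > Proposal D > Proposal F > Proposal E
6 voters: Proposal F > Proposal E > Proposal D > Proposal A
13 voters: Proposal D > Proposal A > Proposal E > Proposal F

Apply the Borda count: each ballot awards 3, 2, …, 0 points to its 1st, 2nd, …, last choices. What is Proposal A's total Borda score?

Borda scores:
  Proposal F: 1 + 9·1 + 6·3 + 13·0 = 28
  Proposal D: 0 + 9·2 + 6·1 + 13·3 = 63
  Proposal E: 3 + 9·0 + 6·2 + 13·1 = 28
  Proposal A: 2 + 9·3 + 6·0 + 13·2 = 55

55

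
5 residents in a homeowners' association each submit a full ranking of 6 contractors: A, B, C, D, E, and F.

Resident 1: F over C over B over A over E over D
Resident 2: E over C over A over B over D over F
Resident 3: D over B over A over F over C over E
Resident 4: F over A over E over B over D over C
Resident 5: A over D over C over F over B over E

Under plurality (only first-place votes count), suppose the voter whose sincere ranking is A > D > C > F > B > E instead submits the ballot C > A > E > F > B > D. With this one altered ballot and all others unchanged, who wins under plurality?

First-place totals with the altered ballot: A 0, B 0, C 1, D 1, E 1, F 2.
The winner is unchanged: still F.

F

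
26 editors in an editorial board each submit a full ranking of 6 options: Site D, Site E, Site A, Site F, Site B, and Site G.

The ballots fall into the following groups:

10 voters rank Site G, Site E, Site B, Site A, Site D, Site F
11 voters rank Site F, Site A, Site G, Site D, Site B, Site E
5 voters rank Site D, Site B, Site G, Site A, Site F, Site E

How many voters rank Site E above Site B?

Ballots ranking Site E above Site B: 10.
Ballots ranking Site B above Site E: 11+5 = 16.
So 10 of 26 voters prefer Site E to Site B.

10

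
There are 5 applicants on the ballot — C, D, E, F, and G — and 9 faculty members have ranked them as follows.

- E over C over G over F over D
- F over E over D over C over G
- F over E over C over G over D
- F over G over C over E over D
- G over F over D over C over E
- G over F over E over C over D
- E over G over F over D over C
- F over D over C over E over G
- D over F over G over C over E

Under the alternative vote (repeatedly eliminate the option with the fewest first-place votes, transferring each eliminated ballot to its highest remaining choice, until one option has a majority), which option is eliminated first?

Round 1: F 4, E 2, G 2, D 1, C 0. C has the fewest and is eliminated.
Round 2: F 4, E 2, G 2, D 1. D has the fewest and is eliminated.
Round 3: F 5, E 2, G 2. F has a majority.

C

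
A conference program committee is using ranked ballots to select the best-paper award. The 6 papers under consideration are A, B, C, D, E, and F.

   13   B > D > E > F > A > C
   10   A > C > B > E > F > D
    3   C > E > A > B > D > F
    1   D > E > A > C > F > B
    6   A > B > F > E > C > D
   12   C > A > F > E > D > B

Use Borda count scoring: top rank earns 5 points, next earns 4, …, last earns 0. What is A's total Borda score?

Borda scores:
  A: 13·1 + 10·5 + 3·3 + 3 + 6·5 + 12·4 = 153
  B: 13·5 + 10·3 + 3·2 + 0 + 6·4 + 12·0 = 125
  C: 13·0 + 10·4 + 3·5 + 2 + 6·1 + 12·5 = 123
  D: 13·4 + 10·0 + 3·1 + 5 + 6·0 + 12·1 = 72
  E: 13·3 + 10·2 + 3·4 + 4 + 6·2 + 12·2 = 111
  F: 13·2 + 10·1 + 3·0 + 1 + 6·3 + 12·3 = 91

153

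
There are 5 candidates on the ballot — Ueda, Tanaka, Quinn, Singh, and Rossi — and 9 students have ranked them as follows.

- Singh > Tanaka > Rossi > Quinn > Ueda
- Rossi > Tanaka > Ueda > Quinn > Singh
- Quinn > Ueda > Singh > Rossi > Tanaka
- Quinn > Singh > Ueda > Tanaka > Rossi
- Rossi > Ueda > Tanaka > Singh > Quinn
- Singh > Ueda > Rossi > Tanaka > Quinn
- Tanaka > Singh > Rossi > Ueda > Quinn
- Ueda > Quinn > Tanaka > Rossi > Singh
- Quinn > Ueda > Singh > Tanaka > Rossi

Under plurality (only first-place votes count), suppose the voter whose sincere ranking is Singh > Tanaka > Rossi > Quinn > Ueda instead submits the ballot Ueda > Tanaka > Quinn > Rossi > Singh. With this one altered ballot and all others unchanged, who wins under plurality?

Quinn

First-place totals with the altered ballot: Ueda 2, Tanaka 1, Quinn 3, Singh 1, Rossi 2.
The winner is unchanged: still Quinn.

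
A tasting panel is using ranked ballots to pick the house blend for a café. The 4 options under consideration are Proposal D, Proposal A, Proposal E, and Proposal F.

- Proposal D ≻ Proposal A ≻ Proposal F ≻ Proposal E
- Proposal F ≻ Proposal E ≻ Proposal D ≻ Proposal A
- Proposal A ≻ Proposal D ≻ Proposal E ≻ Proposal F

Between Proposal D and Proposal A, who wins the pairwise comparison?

Proposal D

Ballots ranking Proposal D above Proposal A: 2.
Ballots ranking Proposal A above Proposal D: 1.
Proposal D wins the head-to-head, 2–1.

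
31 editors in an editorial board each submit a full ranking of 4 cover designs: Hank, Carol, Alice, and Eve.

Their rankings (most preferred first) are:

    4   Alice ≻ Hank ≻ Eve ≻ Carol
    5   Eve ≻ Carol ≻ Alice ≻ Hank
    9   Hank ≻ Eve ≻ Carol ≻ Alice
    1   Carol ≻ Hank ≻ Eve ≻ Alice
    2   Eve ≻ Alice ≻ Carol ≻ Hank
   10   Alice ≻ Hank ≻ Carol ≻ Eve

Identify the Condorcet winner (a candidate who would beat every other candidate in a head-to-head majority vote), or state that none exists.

Head-to-head results (31 voters total):
Hank vs Carol: Hank wins 23–8.
Hank vs Alice: Alice wins 21–10.
Hank vs Eve: Hank wins 24–7.
Carol vs Alice: Alice wins 16–15.
Carol vs Eve: Eve wins 20–11.
Alice vs Eve: Eve wins 17–14.
No candidate beats all others: Hank beats Eve beats Alice beats Hank, a majority cycle.

No Condorcet winner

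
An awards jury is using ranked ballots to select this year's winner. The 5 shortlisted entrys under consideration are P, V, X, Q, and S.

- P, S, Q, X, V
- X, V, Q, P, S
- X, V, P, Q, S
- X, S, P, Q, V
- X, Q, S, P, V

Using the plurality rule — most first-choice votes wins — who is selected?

First-place vote totals:
  P: 1
  V: 0
  X: 4
  Q: 0
  S: 0
X has the most first-place votes.

X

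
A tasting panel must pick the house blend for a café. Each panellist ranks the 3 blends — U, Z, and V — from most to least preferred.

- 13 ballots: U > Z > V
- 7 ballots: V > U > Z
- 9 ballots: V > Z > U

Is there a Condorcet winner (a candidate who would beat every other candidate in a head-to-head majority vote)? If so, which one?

V

Head-to-head results (29 voters total):
U vs Z: U wins 20–9.
U vs V: V wins 16–13.
Z vs V: V wins 16–13.
V beats each rival — U (16–13), Z (16–13) — so V is the Condorcet winner.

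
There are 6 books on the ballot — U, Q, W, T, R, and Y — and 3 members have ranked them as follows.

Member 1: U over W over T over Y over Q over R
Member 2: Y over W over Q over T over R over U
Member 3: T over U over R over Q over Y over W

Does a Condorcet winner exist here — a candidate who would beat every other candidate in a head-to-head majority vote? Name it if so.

None — there is no Condorcet winner

Head-to-head results (3 voters total):
U vs Q: U wins 2–1.
U vs W: U wins 2–1.
U vs T: T wins 2–1.
U vs R: U wins 2–1.
U vs Y: U wins 2–1.
Q vs W: W wins 2–1.
Q vs T: T wins 2–1.
Q vs R: Q wins 2–1.
Q vs Y: Y wins 2–1.
W vs T: W wins 2–1.
W vs R: W wins 2–1.
W vs Y: Y wins 2–1.
T vs R: T wins 3–0.
T vs Y: T wins 2–1.
R vs Y: Y wins 2–1.
No candidate beats all others: U beats W beats T beats U, a majority cycle.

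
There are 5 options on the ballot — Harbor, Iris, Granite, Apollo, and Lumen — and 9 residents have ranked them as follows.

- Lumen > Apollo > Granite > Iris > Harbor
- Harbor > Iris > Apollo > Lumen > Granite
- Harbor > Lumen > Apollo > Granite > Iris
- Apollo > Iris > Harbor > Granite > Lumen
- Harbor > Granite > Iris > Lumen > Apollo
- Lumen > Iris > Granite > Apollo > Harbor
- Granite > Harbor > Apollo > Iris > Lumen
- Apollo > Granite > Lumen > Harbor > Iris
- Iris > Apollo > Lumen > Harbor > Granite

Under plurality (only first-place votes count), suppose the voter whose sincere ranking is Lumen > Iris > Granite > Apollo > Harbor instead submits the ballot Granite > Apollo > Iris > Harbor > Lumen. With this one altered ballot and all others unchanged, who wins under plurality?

Harbor

First-place totals with the altered ballot: Harbor 3, Iris 1, Granite 2, Apollo 2, Lumen 1.
The winner is unchanged: still Harbor.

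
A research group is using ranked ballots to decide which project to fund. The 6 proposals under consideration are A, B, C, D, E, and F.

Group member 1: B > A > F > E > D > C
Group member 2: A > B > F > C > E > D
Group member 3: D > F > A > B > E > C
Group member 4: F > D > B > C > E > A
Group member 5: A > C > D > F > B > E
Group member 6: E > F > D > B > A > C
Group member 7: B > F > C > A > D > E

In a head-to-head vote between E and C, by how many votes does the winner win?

1

Ballots ranking E above C: 3.
Ballots ranking C above E: 4.
C wins 4–3, a margin of 1.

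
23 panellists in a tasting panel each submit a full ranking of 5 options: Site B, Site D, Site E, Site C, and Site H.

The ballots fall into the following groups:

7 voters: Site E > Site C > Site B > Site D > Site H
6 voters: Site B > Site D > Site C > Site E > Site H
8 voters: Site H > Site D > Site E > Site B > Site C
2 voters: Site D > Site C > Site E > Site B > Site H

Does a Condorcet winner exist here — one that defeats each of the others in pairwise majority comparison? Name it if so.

Head-to-head results (23 voters total):
Site B vs Site D: Site B wins 13–10.
Site B vs Site E: Site E wins 17–6.
Site B vs Site C: Site B wins 14–9.
Site B vs Site H: Site B wins 15–8.
Site D vs Site E: Site D wins 16–7.
Site D vs Site C: Site D wins 16–7.
Site D vs Site H: Site D wins 15–8.
Site E vs Site C: Site E wins 15–8.
Site E vs Site H: Site E wins 15–8.
Site C vs Site H: Site C wins 15–8.
No candidate beats all others: Site B beats Site D beats Site E beats Site B, a majority cycle.

No Condorcet winner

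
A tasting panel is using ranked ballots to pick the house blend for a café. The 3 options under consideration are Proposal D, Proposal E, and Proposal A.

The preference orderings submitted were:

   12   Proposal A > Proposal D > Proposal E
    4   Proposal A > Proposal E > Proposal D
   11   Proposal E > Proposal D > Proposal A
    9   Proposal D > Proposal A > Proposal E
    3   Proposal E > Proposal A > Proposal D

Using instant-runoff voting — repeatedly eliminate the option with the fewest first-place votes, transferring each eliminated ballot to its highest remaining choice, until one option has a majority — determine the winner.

Round 1: Proposal A 16, Proposal E 14, Proposal D 9. Proposal D has the fewest and is eliminated.
Round 2: Proposal A 25, Proposal E 14. Proposal A has a majority.

Proposal A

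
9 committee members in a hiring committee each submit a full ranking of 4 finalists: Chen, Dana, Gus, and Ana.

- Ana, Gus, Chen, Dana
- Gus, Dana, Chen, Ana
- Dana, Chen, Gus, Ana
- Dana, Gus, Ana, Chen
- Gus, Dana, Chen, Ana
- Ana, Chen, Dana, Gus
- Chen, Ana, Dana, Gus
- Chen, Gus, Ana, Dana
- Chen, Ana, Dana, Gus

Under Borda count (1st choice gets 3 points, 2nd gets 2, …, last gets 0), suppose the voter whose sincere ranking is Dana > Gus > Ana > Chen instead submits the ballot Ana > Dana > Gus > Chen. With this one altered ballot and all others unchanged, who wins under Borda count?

Borda totals with the altered ballot: Chen 16, Dana 12, Gus 12, Ana 14.
The winner is unchanged: still Chen.

Chen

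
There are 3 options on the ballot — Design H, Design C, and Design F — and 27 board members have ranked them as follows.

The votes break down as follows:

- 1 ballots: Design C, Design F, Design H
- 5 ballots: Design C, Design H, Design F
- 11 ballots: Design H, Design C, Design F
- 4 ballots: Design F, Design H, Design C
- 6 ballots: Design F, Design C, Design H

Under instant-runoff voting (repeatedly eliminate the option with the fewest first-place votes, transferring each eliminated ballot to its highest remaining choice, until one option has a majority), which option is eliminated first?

Round 1: Design H 11, Design F 10, Design C 6. Design C has the fewest and is eliminated.
Round 2: Design H 16, Design F 11. Design H has a majority.

Design C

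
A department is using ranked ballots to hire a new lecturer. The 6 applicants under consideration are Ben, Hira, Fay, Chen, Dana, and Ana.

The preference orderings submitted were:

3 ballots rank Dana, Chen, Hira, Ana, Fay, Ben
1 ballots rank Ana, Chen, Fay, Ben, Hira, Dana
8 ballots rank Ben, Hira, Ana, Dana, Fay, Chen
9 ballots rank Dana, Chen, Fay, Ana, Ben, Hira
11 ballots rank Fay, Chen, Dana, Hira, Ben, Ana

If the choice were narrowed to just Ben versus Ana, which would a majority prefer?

Ballots ranking Ben above Ana: 8+11 = 19.
Ballots ranking Ana above Ben: 3+1+9 = 13.
Ben wins the head-to-head, 19–13.

Ben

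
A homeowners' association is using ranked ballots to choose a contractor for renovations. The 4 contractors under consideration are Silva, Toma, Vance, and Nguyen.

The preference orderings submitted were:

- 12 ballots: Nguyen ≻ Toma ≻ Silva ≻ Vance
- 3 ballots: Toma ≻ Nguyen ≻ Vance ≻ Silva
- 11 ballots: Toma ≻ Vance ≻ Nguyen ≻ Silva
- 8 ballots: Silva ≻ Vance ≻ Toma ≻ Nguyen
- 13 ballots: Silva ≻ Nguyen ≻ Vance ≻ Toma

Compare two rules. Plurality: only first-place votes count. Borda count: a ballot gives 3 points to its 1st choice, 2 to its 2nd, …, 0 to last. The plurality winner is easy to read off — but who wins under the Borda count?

Nguyen

Plurality first-place counts: Silva 21, Toma 14, Vance 0, Nguyen 12 → Silva.
Borda totals: Silva 75, Toma 74, Vance 54, Nguyen 79 → Nguyen.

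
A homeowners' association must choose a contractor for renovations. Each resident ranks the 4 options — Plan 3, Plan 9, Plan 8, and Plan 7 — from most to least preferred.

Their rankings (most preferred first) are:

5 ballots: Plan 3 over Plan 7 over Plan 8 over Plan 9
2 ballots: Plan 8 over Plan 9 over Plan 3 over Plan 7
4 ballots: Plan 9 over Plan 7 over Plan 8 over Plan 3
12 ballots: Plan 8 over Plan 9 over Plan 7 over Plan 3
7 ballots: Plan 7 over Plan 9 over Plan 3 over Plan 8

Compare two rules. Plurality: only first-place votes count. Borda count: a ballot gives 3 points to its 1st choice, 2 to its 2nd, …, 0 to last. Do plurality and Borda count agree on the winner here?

No

Plurality first-place counts: Plan 3 5, Plan 9 4, Plan 8 14, Plan 7 7 → Plan 8.
Borda totals: Plan 3 24, Plan 9 54, Plan 8 51, Plan 7 51 → Plan 9.
The two rules disagree: plurality picks Plan 8, Borda picks Plan 9.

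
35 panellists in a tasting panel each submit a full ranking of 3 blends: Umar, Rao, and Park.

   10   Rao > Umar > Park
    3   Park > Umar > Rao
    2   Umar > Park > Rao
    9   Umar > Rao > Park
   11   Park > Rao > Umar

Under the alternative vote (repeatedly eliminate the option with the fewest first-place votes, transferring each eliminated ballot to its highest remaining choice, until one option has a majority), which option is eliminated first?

Round 1: Park 14, Umar 11, Rao 10. Rao has the fewest and is eliminated.
Round 2: Umar 21, Park 14. Umar has a majority.

Rao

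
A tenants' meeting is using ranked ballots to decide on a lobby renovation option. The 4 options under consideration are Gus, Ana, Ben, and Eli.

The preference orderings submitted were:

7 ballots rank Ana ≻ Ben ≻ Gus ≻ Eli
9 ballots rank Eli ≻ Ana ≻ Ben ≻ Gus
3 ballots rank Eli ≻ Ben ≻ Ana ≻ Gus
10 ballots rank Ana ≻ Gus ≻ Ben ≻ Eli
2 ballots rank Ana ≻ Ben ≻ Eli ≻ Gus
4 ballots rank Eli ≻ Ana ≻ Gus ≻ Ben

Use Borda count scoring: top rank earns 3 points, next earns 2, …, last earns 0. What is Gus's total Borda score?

Borda scores:
  Gus: 7·1 + 9·0 + 3·0 + 10·2 + 2·0 + 4·1 = 31
  Ana: 7·3 + 9·2 + 3·1 + 10·3 + 2·3 + 4·2 = 86
  Ben: 7·2 + 9·1 + 3·2 + 10·1 + 2·2 + 4·0 = 43
  Eli: 7·0 + 9·3 + 3·3 + 10·0 + 2·1 + 4·3 = 50

31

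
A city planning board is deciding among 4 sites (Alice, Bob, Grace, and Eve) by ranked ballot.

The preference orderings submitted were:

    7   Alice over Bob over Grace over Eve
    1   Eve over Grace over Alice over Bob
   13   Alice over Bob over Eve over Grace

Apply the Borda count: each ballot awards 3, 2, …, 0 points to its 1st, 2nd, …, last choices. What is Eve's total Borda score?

16

Borda scores:
  Alice: 7·3 + 1 + 13·3 = 61
  Bob: 7·2 + 0 + 13·2 = 40
  Grace: 7·1 + 2 + 13·0 = 9
  Eve: 7·0 + 3 + 13·1 = 16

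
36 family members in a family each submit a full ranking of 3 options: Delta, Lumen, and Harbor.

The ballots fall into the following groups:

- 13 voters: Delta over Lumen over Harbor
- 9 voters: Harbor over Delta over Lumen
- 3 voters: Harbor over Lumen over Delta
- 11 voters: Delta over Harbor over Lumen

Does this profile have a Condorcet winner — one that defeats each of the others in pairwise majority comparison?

Head-to-head results (36 voters total):
Delta vs Lumen: Delta wins 33–3.
Delta vs Harbor: Delta wins 24–12.
Lumen vs Harbor: Harbor wins 23–13.
Delta beats each rival — Lumen (33–3), Harbor (24–12) — so Delta is the Condorcet winner.

Yes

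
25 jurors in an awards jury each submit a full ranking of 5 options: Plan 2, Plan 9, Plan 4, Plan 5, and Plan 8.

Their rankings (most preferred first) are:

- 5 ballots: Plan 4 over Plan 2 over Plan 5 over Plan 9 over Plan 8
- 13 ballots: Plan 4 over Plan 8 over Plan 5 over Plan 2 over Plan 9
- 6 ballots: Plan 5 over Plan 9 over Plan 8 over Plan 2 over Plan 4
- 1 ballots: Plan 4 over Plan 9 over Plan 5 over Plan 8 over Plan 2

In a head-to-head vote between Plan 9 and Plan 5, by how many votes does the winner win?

Ballots ranking Plan 9 above Plan 5: 1.
Ballots ranking Plan 5 above Plan 9: 5+13+6 = 24.
Plan 5 wins 24–1, a margin of 23.

23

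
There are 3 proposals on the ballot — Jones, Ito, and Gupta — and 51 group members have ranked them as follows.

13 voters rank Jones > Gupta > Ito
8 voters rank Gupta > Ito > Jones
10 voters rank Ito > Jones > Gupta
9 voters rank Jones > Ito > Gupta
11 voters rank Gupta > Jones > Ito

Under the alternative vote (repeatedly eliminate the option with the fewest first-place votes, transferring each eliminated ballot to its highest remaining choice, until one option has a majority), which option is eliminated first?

Ito

Round 1: Jones 22, Gupta 19, Ito 10. Ito has the fewest and is eliminated.
Round 2: Jones 32, Gupta 19. Jones has a majority.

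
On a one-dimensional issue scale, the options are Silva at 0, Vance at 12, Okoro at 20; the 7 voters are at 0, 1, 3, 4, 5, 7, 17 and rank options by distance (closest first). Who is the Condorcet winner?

With single-peaked preferences on a line, the Condorcet winner is the candidate closest to the median voter.
The median voter (position 4) is closest to Silva at 0.
Check: Silva vs Okoro — voters closer to Silva: 6 of 7.

Silva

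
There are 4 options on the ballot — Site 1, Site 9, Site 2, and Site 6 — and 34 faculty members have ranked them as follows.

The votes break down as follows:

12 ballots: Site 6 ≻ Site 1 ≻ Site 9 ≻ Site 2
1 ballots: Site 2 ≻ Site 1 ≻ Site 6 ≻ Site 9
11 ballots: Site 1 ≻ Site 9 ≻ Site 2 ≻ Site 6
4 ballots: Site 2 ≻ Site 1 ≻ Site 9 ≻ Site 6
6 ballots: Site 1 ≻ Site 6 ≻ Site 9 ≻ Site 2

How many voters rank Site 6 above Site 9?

Ballots ranking Site 6 above Site 9: 12+1+6 = 19.
Ballots ranking Site 9 above Site 6: 11+4 = 15.
So 19 of 34 voters prefer Site 6 to Site 9.

19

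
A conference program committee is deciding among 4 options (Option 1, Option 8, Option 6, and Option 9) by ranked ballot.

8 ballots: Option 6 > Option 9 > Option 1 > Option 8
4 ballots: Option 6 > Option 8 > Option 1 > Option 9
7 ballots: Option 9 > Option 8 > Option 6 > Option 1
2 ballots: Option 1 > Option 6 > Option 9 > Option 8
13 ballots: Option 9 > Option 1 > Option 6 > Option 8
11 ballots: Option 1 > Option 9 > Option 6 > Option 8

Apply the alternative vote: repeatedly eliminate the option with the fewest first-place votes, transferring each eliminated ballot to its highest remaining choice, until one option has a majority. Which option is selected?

Option 9

Round 1: Option 9 20, Option 1 13, Option 6 12, Option 8 0. Option 8 has the fewest and is eliminated.
Round 2: Option 9 20, Option 1 13, Option 6 12. Option 6 has the fewest and is eliminated.
Round 3: Option 9 28, Option 1 17. Option 9 has a majority.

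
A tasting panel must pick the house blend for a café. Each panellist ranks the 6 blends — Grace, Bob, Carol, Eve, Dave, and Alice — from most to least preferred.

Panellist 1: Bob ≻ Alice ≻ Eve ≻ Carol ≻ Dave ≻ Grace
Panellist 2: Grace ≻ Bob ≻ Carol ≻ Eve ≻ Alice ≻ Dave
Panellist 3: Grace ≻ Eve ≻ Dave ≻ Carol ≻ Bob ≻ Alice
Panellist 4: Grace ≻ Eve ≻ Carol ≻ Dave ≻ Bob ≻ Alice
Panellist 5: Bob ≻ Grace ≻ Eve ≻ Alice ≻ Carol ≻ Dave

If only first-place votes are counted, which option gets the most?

First-place vote totals:
  Grace: 3
  Bob: 2
  Carol: 0
  Eve: 0
  Dave: 0
  Alice: 0
Grace has the most first-place votes.

Grace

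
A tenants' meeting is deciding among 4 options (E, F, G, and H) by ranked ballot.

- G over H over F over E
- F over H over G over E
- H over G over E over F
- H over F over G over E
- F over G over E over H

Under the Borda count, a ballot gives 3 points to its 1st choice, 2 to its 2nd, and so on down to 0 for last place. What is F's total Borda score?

Borda scores:
  E: 0 + 0 + 1 + 0 + 1 = 2
  F: 1 + 3 + 0 + 2 + 3 = 9
  G: 3 + 1 + 2 + 1 + 2 = 9
  H: 2 + 2 + 3 + 3 + 0 = 10

9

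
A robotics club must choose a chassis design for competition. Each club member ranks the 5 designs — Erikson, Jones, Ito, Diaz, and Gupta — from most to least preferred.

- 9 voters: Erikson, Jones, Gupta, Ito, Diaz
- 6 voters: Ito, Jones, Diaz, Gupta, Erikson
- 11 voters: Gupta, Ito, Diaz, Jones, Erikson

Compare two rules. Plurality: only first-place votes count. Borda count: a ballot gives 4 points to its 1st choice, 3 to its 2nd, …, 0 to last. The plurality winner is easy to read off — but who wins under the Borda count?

Plurality first-place counts: Erikson 9, Jones 0, Ito 6, Diaz 0, Gupta 11 → Gupta.
Borda totals: Erikson 36, Jones 56, Ito 66, Diaz 34, Gupta 68 → Gupta.

Gupta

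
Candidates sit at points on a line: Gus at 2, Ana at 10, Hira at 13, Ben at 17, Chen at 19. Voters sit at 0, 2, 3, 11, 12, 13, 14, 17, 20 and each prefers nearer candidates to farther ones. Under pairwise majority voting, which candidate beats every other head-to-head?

With single-peaked preferences on a line, the Condorcet winner is the candidate closest to the median voter.
The median voter (position 12) is closest to Hira at 13.
Check: Hira vs Ana — voters closer to Hira: 5 of 9.

Hira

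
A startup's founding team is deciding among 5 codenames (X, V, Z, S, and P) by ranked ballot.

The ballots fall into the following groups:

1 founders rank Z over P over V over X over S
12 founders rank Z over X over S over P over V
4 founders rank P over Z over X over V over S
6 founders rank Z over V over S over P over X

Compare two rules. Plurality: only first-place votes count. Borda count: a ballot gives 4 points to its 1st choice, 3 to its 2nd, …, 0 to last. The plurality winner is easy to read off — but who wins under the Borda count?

Plurality first-place counts: X 0, V 0, Z 19, S 0, P 4 → Z.
Borda totals: X 45, V 24, Z 88, S 36, P 37 → Z.

Z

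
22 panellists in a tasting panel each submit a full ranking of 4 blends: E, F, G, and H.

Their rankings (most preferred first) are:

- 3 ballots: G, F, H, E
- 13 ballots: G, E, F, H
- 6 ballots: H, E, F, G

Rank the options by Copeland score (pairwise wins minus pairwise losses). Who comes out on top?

Pairwise results:
  E vs F: E wins 19–3.
  E vs G: G wins 16–6.
  E vs H: E wins 13–9.
  F vs G: G wins 16–6.
  F vs H: F wins 16–6.
  G vs H: G wins 16–6.
Copeland scores (wins − losses):
  E: 2 − 1 = 1
  F: 1 − 2 = -1
  G: 3 − 0 = 3
  H: 0 − 3 = -3
G has the best Copeland score.

G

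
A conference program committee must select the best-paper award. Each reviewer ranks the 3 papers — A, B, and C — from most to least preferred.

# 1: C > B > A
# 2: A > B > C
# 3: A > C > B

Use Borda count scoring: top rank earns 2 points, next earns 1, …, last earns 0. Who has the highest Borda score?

Borda scores:
  A: 0 + 2 + 2 = 4
  B: 1 + 1 + 0 = 2
  C: 2 + 0 + 1 = 3
A has the highest total.

A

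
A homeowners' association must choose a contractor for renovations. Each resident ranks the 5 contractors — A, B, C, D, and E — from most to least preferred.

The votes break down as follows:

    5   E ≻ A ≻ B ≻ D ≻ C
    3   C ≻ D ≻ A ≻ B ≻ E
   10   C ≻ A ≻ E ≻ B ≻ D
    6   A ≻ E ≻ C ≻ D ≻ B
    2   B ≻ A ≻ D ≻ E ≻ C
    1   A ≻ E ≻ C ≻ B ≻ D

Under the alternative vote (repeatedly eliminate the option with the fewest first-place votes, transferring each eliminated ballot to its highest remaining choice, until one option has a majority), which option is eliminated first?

Round 1: C 13, A 7, E 5, B 2, D 0. D has the fewest and is eliminated.
Round 2: C 13, A 7, E 5, B 2. B has the fewest and is eliminated.
Round 3: C 13, A 9, E 5. E has the fewest and is eliminated.
Round 4: A 14, C 13. A has a majority.

D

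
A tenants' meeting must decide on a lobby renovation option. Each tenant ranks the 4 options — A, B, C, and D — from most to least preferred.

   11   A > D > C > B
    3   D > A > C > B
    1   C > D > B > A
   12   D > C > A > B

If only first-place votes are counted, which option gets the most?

D

First-place vote totals:
  A: 11
  B: 0
  C: 1
  D: 15
D has the most first-place votes.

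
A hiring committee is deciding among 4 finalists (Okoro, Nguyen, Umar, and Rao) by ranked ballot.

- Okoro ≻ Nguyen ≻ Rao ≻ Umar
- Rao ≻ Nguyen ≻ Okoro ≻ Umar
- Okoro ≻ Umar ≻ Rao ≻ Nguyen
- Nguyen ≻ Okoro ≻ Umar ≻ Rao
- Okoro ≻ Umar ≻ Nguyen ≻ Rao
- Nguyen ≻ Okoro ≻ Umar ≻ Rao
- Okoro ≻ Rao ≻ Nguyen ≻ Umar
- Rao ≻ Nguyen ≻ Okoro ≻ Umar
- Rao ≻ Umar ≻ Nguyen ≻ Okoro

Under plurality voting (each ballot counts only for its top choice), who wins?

First-place vote totals:
  Okoro: 4
  Nguyen: 2
  Umar: 0
  Rao: 3
Okoro has the most first-place votes.

Okoro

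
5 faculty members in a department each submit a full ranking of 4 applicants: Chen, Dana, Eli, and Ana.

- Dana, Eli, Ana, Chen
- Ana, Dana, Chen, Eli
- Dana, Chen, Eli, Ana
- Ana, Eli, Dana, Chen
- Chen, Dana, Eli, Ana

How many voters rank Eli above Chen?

2

Ballots ranking Eli above Chen: 2.
Ballots ranking Chen above Eli: 3.
So 2 of 5 voters prefer Eli to Chen.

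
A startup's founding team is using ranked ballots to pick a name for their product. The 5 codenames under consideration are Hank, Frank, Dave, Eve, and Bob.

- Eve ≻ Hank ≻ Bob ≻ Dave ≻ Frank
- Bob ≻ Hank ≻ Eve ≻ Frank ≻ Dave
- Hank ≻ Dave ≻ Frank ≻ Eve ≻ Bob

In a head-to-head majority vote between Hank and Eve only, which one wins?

Hank

Ballots ranking Hank above Eve: 2.
Ballots ranking Eve above Hank: 1.
Hank wins the head-to-head, 2–1.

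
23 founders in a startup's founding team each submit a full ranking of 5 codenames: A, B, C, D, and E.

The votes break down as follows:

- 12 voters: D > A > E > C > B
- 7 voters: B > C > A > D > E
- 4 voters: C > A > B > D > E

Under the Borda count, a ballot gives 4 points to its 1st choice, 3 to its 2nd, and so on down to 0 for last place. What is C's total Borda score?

49

Borda scores:
  A: 12·3 + 7·2 + 4·3 = 62
  B: 12·0 + 7·4 + 4·2 = 36
  C: 12·1 + 7·3 + 4·4 = 49
  D: 12·4 + 7·1 + 4·1 = 59
  E: 12·2 + 7·0 + 4·0 = 24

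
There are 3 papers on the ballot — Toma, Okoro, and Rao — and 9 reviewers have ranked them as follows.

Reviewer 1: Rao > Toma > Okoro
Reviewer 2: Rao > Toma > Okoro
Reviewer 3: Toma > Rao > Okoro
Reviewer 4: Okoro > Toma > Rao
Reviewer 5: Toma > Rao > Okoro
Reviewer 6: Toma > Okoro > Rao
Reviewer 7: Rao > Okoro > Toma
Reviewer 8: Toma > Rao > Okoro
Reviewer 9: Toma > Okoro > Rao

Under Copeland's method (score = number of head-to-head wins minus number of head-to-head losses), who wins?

Pairwise results:
  Toma vs Okoro: Toma wins 7–2.
  Toma vs Rao: Toma wins 6–3.
  Okoro vs Rao: Rao wins 6–3.
Copeland scores (wins − losses):
  Toma: 2 − 0 = 2
  Okoro: 0 − 2 = -2
  Rao: 1 − 1 = 0
Toma has the best Copeland score.

Toma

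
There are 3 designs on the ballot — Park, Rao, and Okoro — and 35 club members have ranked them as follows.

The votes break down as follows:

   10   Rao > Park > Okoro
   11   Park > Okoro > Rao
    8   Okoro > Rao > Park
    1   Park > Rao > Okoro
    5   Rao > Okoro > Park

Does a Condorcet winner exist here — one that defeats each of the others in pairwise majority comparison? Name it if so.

Head-to-head results (35 voters total):
Park vs Rao: Rao wins 23–12.
Park vs Okoro: Park wins 22–13.
Rao vs Okoro: Okoro wins 19–16.
No candidate beats all others: Park beats Okoro beats Rao beats Park, a majority cycle.

None — there is no Condorcet winner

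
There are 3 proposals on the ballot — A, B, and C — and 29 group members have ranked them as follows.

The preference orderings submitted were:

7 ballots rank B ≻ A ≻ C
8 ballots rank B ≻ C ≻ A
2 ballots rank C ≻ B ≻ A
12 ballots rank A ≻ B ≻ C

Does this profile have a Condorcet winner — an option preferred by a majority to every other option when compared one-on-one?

Head-to-head results (29 voters total):
A vs B: B wins 17–12.
A vs C: A wins 19–10.
B vs C: B wins 27–2.
B beats each rival — A (17–12), C (27–2) — so B is the Condorcet winner.

Yes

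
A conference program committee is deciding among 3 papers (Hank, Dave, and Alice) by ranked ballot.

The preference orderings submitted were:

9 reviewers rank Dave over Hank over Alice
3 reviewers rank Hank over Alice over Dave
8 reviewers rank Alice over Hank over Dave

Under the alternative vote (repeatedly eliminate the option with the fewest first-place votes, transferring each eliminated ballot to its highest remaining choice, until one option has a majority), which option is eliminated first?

Hank

Round 1: Dave 9, Alice 8, Hank 3. Hank has the fewest and is eliminated.
Round 2: Alice 11, Dave 9. Alice has a majority.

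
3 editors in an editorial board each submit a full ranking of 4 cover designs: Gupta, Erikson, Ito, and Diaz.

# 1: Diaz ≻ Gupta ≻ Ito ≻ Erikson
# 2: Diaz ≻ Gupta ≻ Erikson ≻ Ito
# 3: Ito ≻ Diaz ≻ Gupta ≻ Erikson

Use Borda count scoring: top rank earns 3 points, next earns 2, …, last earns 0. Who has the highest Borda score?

Diaz

Borda scores:
  Gupta: 2 + 2 + 1 = 5
  Erikson: 0 + 1 + 0 = 1
  Ito: 1 + 0 + 3 = 4
  Diaz: 3 + 3 + 2 = 8
Diaz has the highest total.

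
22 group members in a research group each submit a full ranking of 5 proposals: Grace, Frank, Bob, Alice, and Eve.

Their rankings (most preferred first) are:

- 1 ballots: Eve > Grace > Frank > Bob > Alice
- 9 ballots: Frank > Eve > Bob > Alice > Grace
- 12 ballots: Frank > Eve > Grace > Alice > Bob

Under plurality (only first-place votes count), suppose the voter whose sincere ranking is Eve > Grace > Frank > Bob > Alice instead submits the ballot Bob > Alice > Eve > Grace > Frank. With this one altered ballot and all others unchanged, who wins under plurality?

First-place totals with the altered ballot: Grace 0, Frank 21, Bob 1, Alice 0, Eve 0.
The winner is unchanged: still Frank.

Frank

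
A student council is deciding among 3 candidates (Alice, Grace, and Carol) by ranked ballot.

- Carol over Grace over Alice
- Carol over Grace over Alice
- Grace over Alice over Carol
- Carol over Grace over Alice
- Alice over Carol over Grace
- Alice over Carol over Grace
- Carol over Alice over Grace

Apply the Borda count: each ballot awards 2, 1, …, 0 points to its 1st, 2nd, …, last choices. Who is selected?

Borda scores:
  Alice: 0 + 0 + 1 + 0 + 2 + 2 + 1 = 6
  Grace: 1 + 1 + 2 + 1 + 0 + 0 + 0 = 5
  Carol: 2 + 2 + 0 + 2 + 1 + 1 + 2 = 10
Carol has the highest total.

Carol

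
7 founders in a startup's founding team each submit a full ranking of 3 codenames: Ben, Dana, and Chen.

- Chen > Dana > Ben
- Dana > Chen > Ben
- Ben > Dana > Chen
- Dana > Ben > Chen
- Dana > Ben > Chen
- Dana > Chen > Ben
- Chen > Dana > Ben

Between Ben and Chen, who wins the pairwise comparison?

Chen

Ballots ranking Ben above Chen: 3.
Ballots ranking Chen above Ben: 4.
Chen wins the head-to-head, 4–3.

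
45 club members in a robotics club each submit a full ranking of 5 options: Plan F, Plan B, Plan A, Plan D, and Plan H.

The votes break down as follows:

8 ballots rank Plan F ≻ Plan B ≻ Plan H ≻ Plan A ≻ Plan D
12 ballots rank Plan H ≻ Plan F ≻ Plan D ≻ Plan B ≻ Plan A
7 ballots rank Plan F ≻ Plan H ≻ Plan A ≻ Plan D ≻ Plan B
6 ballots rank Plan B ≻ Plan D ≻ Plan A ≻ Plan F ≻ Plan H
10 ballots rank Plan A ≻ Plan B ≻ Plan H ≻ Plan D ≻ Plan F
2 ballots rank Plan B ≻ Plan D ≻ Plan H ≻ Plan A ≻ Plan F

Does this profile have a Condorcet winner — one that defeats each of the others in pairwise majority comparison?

No

Head-to-head results (45 voters total):
Plan F vs Plan B: Plan F wins 27–18.
Plan F vs Plan A: Plan F wins 27–18.
Plan F vs Plan D: Plan F wins 27–18.
Plan F vs Plan H: Plan H wins 24–21.
Plan B vs Plan A: Plan B wins 28–17.
Plan B vs Plan D: Plan B wins 26–19.
Plan B vs Plan H: Plan B wins 26–19.
Plan A vs Plan D: Plan A wins 25–20.
Plan A vs Plan H: Plan H wins 29–16.
Plan D vs Plan H: Plan H wins 37–8.
No candidate beats all others: Plan F beats Plan B beats Plan H beats Plan F, a majority cycle.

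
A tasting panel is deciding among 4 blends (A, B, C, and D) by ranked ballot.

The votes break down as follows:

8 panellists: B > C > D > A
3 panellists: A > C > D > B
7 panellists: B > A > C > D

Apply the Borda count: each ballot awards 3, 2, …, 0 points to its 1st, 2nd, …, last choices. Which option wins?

B

Borda scores:
  A: 8·0 + 3·3 + 7·2 = 23
  B: 8·3 + 3·0 + 7·3 = 45
  C: 8·2 + 3·2 + 7·1 = 29
  D: 8·1 + 3·1 + 7·0 = 11
B has the highest total.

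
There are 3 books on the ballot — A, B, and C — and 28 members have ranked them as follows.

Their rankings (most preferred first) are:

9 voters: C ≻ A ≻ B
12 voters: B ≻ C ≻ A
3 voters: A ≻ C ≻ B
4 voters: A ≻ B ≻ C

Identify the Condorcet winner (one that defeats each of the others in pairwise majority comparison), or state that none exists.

Head-to-head results (28 voters total):
A vs B: A wins 16–12.
A vs C: C wins 21–7.
B vs C: B wins 16–12.
No candidate beats all others: A beats B beats C beats A, a majority cycle.

None — there is no Condorcet winner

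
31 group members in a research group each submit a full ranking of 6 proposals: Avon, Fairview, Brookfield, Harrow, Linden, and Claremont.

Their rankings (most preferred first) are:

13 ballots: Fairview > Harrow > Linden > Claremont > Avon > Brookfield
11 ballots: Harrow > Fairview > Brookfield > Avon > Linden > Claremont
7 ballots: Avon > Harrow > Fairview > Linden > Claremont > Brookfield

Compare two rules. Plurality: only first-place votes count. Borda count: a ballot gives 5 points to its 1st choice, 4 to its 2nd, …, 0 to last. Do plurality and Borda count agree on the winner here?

Plurality first-place counts: Avon 7, Fairview 13, Brookfield 0, Harrow 11, Linden 0, Claremont 0 → Fairview.
Borda totals: Avon 70, Fairview 130, Brookfield 33, Harrow 135, Linden 64, Claremont 33 → Harrow.
The two rules disagree: plurality picks Fairview, Borda picks Harrow.

No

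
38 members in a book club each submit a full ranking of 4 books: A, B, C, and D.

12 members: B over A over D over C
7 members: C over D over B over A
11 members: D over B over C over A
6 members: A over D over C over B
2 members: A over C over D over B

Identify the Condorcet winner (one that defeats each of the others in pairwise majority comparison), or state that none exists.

Head-to-head results (38 voters total):
A vs B: B wins 30–8.
A vs C: A wins 20–18.
A vs D: A wins 20–18.
B vs C: B wins 23–15.
B vs D: D wins 26–12.
C vs D: D wins 29–9.
No candidate beats all others: A beats D beats B beats A, a majority cycle.

No Condorcet winner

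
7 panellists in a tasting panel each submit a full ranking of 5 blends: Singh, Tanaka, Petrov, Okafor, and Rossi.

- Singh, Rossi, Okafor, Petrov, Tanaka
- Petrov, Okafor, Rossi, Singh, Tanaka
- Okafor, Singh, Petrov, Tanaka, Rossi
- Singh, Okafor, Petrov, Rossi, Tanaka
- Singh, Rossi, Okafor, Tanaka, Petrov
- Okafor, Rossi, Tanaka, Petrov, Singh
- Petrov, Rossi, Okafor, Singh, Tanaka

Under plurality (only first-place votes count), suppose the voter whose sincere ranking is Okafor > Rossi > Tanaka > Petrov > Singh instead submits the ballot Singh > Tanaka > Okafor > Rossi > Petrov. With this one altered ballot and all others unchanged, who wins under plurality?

First-place totals with the altered ballot: Singh 4, Tanaka 0, Petrov 2, Okafor 1, Rossi 0.
The winner is unchanged: still Singh.

Singh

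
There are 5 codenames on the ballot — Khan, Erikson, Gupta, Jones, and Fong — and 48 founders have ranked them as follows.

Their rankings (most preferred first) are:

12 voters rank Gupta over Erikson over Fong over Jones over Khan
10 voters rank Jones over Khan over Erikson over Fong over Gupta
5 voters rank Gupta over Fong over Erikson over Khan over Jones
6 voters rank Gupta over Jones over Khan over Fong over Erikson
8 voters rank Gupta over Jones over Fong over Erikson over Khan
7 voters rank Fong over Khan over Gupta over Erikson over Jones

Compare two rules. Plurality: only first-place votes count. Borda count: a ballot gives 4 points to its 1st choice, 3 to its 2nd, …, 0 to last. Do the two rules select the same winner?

Yes

Plurality first-place counts: Khan 0, Erikson 0, Gupta 31, Jones 10, Fong 7 → Gupta.
Borda totals: Khan 68, Erikson 81, Gupta 138, Jones 94, Fong 99 → Gupta.
The two rules agree on Gupta.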